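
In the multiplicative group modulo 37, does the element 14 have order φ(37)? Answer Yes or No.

No

φ(37) = 37 − 1 = 36 = 2^2 · 3^2.
An element g generates (Z/37Z)^× iff g^(36/q) ≢ 1 (mod 37) for each prime q ∈ {2, 3}.
14^18 ≡ 36 (mod 37)  [q = 2: ≢ 1 ✓]
14^12 ≡ 1 (mod 37)  [q = 3: ≡ 1 ✗]
Since 14^12 ≡ 1, the order of 14 divides 12 < 36, so 14 is not a primitive root.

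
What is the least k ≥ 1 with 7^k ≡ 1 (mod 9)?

3

The order of 7 must divide φ(9) = φ(3^2) = 3·(3−1) = 6 = 2 · 3.
Divisors of 6: 1, 2, 3, 6.
Compute 7^d (mod 9) for the divisors d until we hit 1:
7^1 ≡ 7 (mod 9)
7^2 ≡ 4 (mod 9)
7^3 ≡ 1 (mod 9) ✓
So ord_9(7) = 3.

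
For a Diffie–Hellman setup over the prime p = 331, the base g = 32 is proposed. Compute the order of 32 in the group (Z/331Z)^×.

6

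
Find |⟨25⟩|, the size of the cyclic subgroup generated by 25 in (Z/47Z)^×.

The order of 25 must divide φ(47) = 47 − 1 = 46 = 2 · 23.
Divisors of 46: 1, 2, 23, 46.
Compute 25^d (mod 47) for the divisors d until we hit 1:
25^1 ≡ 25 (mod 47)
25^2 ≡ 14 (mod 47)
25^23 ≡ 1 (mod 47) ✓
So ord_47(25) = 23.

23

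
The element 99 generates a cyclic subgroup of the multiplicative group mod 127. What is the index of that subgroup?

ord(99) | φ(127) = 127 − 1 = 126 = 2 · 3^2 · 7.
Divisors of 126: 1, 2, 3, 6, 7, 9, 14, 18, 21, 42, 63, 126.
Check 99^d mod 127 for each divisor in increasing order:
99^1 ≡ 99
99^2 ≡ 22
99^3 ≡ 19
99^6 ≡ 107
99^7 ≡ 52
99^9 ≡ 1
Thus |⟨99⟩| = ord(99) = 9.
The index is φ(127) / ord(99) = 126 / 9 = 14.

14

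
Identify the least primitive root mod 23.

5

φ(23) = 23 − 1 = 22 = 2 · 11.
g is a primitive root iff g^(22/q) ≢ 1 (mod 23) for each prime q ∈ {2, 11}.
g = 2: 2^11 ≡ 1 — hits 1, so not a primitive root.
g = 3: 3^11 ≡ 1 — hits 1, so not a primitive root.
g = 4: 4^11 ≡ 1 — hits 1, so not a primitive root.
g = 5: 5^11 ≡ 22; 5^2 ≡ 2 — none is 1, so 5 is a primitive root.
The smallest primitive root modulo 23 is 5.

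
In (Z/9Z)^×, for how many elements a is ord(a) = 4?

0

φ(9) = φ(3^2) = 3·(3−1) = 6 = 2 · 3.
Since (Z/9Z)^× is cyclic of order 6, the number of elements of order d is φ(d) when d | 6 and 0 otherwise.
Here 6 is not a multiple of 4, so there are no elements of order 4.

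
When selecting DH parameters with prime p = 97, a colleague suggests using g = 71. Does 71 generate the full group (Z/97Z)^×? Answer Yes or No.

Yes

φ(97) = 97 − 1 = 96 = 2^5 · 3.
Test 71^(96/q) mod 97 for each prime factor q of 96:
71^48 ≡ 96 (mod 97)  [q = 2: ≢ 1 ✓]
71^32 ≡ 61 (mod 97)  [q = 3: ≢ 1 ✓]
None equal 1, so ord_97(71) = 96: 71 is a primitive root.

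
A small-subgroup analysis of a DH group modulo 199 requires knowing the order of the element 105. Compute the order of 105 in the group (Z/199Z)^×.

198

ord(105) | φ(199) = 199 − 1 = 198 = 2 · 3^2 · 11.
Divisors of 198: 1, 2, 3, 6, 9, 11, 18, 22, 33, 66, 99, 198.
Compute 105^d (mod 199) for the divisors d until we hit 1:
105^1 ≡ 105 (mod 199)
105^2 ≡ 80 (mod 199)
105^3 ≡ 42 (mod 199)
105^6 ≡ 172 (mod 199)
105^9 ≡ 60 (mod 199)
105^11 ≡ 24 (mod 199)
105^18 ≡ 18 (mod 199)
105^22 ≡ 178 (mod 199)
105^33 ≡ 93 (mod 199)
105^66 ≡ 92 (mod 199)
105^99 ≡ 198 (mod 199)
105^198 ≡ 1 (mod 199) ✓
Therefore the multiplicative order of 105 modulo 199 is 198.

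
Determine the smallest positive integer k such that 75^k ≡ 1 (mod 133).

6

By Lagrange's theorem, ord_133(75) divides φ(133) = φ(7·19) = (7−1)·(19−1) = 6·18 = 108 = 2^2 · 3^3.
Divisors of 108: 1, 2, 3, 4, 6, 9, 12, 18, 27, 36, 54, 108.
Check 75^d mod 133 for each divisor in increasing order:
75^1 ≡ 75 (mod 133)
75^2 ≡ 39 (mod 133)
75^3 ≡ 132 (mod 133)
75^4 ≡ 58 (mod 133)
75^6 ≡ 1 (mod 133) ✓
Therefore the multiplicative order of 75 modulo 133 is 6.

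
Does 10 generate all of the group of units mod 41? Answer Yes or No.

No

φ(41) = 41 − 1 = 40 = 2^3 · 5.
Test 10^(40/q) mod 41 for each prime factor q of 40:
10^20 ≡ 1 (mod 41)  [q = 2: ≡ 1 ✗]
10^8 ≡ 16 (mod 41)  [q = 5: ≢ 1 ✓]
The check at q = 2 fails, so 10 generates a proper subgroup.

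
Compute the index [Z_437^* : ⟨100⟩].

By Lagrange's theorem, ord_437(100) divides φ(437) = φ(19·23) = (19−1)·(23−1) = 18·22 = 396 = 2^2 · 3^2 · 11.
Divisors of 396: 1, 2, 3, 4, 6, 9, 11, 12, 18, 22, 33, 36, 44, 66, 99, 132, 198, 396.
Compute 100^d (mod 437) for the divisors d until we hit 1:
100^1 ≡ 100
100^2 ≡ 386
100^3 ≡ 144
100^4 ≡ 416
100^6 ≡ 197
100^9 ≡ 400
100^11 ≡ 139
100^12 ≡ 353
100^18 ≡ 58
100^22 ≡ 93
100^33 ≡ 254
100^36 ≡ 305
100^44 ≡ 346
100^66 ≡ 277
100^99 ≡ 1
The order of 100 is 99, so the subgroup it generates has 99 elements.
Index = |(Z/437Z)^×| / |⟨100⟩| = 396 / 99 = 4.

4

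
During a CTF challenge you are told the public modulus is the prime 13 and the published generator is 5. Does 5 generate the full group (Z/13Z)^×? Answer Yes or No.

No

φ(13) = 13 − 1 = 12 = 2^2 · 3.
Test 5^(12/q) mod 13 for each prime factor q of 12:
5^6 ≡ 12 (mod 13)  [q = 2: ≢ 1 ✓]
5^4 ≡ 1 (mod 13)  [q = 3: ≡ 1 ✗]
The check at q = 3 fails, so 5 generates a proper subgroup.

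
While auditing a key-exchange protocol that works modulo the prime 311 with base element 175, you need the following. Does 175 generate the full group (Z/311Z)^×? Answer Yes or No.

No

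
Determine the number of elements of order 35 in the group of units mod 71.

φ(71) = 71 − 1 = 70 = 2 · 5 · 7.
(Z/71Z)^× is cyclic (|G| = 70); a cyclic group of order m has exactly φ(d) elements of each order d | m, and none otherwise.
35 = 5 · 7 divides 70, and φ(35) = 24.

24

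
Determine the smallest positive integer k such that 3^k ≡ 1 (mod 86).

Since 3 ∈ (Z/86Z)^×, its order divides φ(86) = φ(2)·φ(43) = 1·42 = 42 = 2 · 3 · 7.
Divisors of 42: 1, 2, 3, 6, 7, 14, 21, 42.
Test each divisor d:
3^1 ≡ 3
3^2 ≡ 9
3^3 ≡ 27
3^6 ≡ 41
3^7 ≡ 37
3^14 ≡ 79
3^21 ≡ 85
3^42 ≡ 1
So ord_86(3) = 42.

42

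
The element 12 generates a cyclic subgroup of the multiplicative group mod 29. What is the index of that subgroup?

Since 12 ∈ (Z/29Z)^×, its order divides φ(29) = 29 − 1 = 28 = 2^2 · 7.
Divisors of 28: 1, 2, 4, 7, 14, 28.
Check 12^d mod 29 for each divisor in increasing order:
12^1 ≡ 12 (mod 29)
12^2 ≡ 28 (mod 29)
12^4 ≡ 1 (mod 29) ✓
So ord_29(12) = 4, hence |⟨12⟩| = 4.
The index is φ(29) / ord(12) = 28 / 4 = 7.

7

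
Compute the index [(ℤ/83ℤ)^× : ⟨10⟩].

ord(10) | φ(83) = 83 − 1 = 82 = 2 · 41.
Divisors of 82: 1, 2, 41, 82.
Compute 10^d (mod 83) for the divisors d until we hit 1:
10^1 ≡ 10 (mod 83)
10^2 ≡ 17 (mod 83)
10^41 ≡ 1 (mod 83) ✓
So ord_83(10) = 41, hence |⟨10⟩| = 41.
[(Z/83Z)^× : ⟨10⟩] = 82/41 = 2.

2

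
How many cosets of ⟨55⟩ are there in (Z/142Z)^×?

The order of 55 must divide φ(142) = φ(2)·φ(71) = 1·70 = 70 = 2 · 5 · 7.
Divisors of 70: 1, 2, 5, 7, 10, 14, 35, 70.
Test each divisor d:
55^1 ≡ 55 (mod 142)
55^2 ≡ 43 (mod 142)
55^5 ≡ 23 (mod 142)
55^7 ≡ 137 (mod 142)
55^10 ≡ 103 (mod 142)
55^14 ≡ 25 (mod 142)
55^35 ≡ 141 (mod 142)
55^70 ≡ 1 (mod 142) ✓
So ord_142(55) = 70, hence |⟨55⟩| = 70.
The index is φ(142) / ord(55) = 70 / 70 = 1.

1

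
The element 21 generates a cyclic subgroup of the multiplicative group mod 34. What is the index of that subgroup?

Since 21 ∈ (Z/34Z)^×, its order divides φ(34) = φ(2)·φ(17) = 1·16 = 16 = 2^4.
Divisors of 16: 1, 2, 4, 8, 16.
Test each divisor d:
21^1 ≡ 21 (mod 34)
21^2 ≡ 33 (mod 34)
21^4 ≡ 1 (mod 34) ✓
Thus |⟨21⟩| = ord(21) = 4.
[(Z/34Z)^× : ⟨21⟩] = 16/4 = 4.

4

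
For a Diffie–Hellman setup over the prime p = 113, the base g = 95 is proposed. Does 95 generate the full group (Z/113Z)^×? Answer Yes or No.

No

φ(113) = 113 − 1 = 112 = 2^4 · 7.
An element g generates (Z/113Z)^× iff g^(112/q) ≢ 1 (mod 113) for each prime q ∈ {2, 7}.
95^56 ≡ 1 (mod 113)  [q = 2: ≡ 1 ✗]
95^16 ≡ 1 (mod 113)  [q = 7: ≡ 1 ✗]
The check at q = 2 fails, so 95 generates a proper subgroup.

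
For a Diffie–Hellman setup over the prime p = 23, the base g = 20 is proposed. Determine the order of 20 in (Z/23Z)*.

22

The order of 20 must divide φ(23) = 23 − 1 = 22 = 2 · 11.
Divisors of 22: 1, 2, 11, 22.
Evaluate successive powers at the divisors of 22:
20^1 ≡ 20 (mod 23)
20^2 ≡ 9 (mod 23)
20^11 ≡ 22 (mod 23)
20^22 ≡ 1 (mod 23) ✓
So ord_23(20) = 22.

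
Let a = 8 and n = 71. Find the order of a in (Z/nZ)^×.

By Lagrange's theorem, ord_71(8) divides φ(71) = 71 − 1 = 70 = 2 · 5 · 7.
Divisors of 70: 1, 2, 5, 7, 10, 14, 35, 70.
Evaluate successive powers at the divisors of 70:
8^1 ≡ 8 (mod 71)
8^2 ≡ 64 (mod 71)
8^5 ≡ 37 (mod 71)
8^7 ≡ 25 (mod 71)
8^10 ≡ 20 (mod 71)
8^14 ≡ 57 (mod 71)
8^35 ≡ 1 (mod 71) ✓
Therefore the multiplicative order of 8 modulo 71 is 35.

35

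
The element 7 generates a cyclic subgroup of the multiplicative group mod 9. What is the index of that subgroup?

2

ord(7) | φ(9) = φ(3^2) = 3·(3−1) = 6 = 2 · 3.
Divisors of 6: 1, 2, 3, 6.
Test each divisor d:
7^1 ≡ 7 (mod 9)
7^2 ≡ 4 (mod 9)
7^3 ≡ 1 (mod 9) ✓
Thus |⟨7⟩| = ord(7) = 3.
The index is φ(9) / ord(7) = 6 / 3 = 2.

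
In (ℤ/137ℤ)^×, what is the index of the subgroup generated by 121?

4

Since 121 ∈ (Z/137Z)^×, its order divides φ(137) = 137 − 1 = 136 = 2^3 · 17.
Divisors of 136: 1, 2, 4, 8, 17, 34, 68, 136.
Compute 121^d (mod 137) for the divisors d until we hit 1:
121^1 ≡ 121 (mod 137)
121^2 ≡ 119 (mod 137)
121^4 ≡ 50 (mod 137)
121^8 ≡ 34 (mod 137)
121^17 ≡ 136 (mod 137)
121^34 ≡ 1 (mod 137) ✓
The order of 121 is 34, so the subgroup it generates has 34 elements.
[(Z/137Z)^× : ⟨121⟩] = 136/34 = 4.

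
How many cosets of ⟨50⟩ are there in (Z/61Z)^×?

15

ord(50) | φ(61) = 61 − 1 = 60 = 2^2 · 3 · 5.
Divisors of 60: 1, 2, 3, 4, 5, 6, 10, 12, 15, 20, 30, 60.
Evaluate successive powers at the divisors of 60:
50^1 ≡ 50 (mod 61)
50^2 ≡ 60 (mod 61)
50^3 ≡ 11 (mod 61)
50^4 ≡ 1 (mod 61) ✓
The order of 50 is 4, so the subgroup it generates has 4 elements.
[(Z/61Z)^× : ⟨50⟩] = 60/4 = 15.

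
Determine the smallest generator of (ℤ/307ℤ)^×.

φ(307) = 307 − 1 = 306 = 2 · 3^2 · 17.
g is a primitive root iff g^(306/q) ≢ 1 (mod 307) for each prime q ∈ {2, 3, 17}.
g = 2: 2^153 ≡ 306; 2^102 ≡ 1 — hits 1, so not a primitive root.
g = 3: 3^153 ≡ 306; 3^102 ≡ 1 — hits 1, so not a primitive root.
g = 4: 4^153 ≡ 1 — hits 1, so not a primitive root.
g = 5: 5^153 ≡ 306; 5^102 ≡ 289; 5^18 ≡ 81 — none is 1, so 5 is a primitive root.
So 5 is the smallest generator of (Z/307Z)^×.

5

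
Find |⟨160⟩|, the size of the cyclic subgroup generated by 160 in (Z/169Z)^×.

78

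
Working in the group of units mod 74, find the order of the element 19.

The order of 19 must divide φ(74) = φ(2)·φ(37) = 1·36 = 36 = 2^2 · 3^2.
Divisors of 36: 1, 2, 3, 4, 6, 9, 12, 18, 36.
Check 19^d mod 74 for each divisor in increasing order:
19^1 ≡ 19 (mod 74)
19^2 ≡ 65 (mod 74)
19^3 ≡ 51 (mod 74)
19^4 ≡ 7 (mod 74)
19^6 ≡ 11 (mod 74)
19^9 ≡ 43 (mod 74)
19^12 ≡ 47 (mod 74)
19^18 ≡ 73 (mod 74)
19^36 ≡ 1 (mod 74) ✓
Hence ord(19) = 36.

36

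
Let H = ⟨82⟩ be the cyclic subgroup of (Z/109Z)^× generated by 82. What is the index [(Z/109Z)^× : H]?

6

Since 82 ∈ (Z/109Z)^×, its order divides φ(109) = 109 − 1 = 108 = 2^2 · 3^3.
Divisors of 108: 1, 2, 3, 4, 6, 9, 12, 18, 27, 36, 54, 108.
Check 82^d mod 109 for each divisor in increasing order:
82^1 ≡ 82 (mod 109)
82^2 ≡ 75 (mod 109)
82^3 ≡ 46 (mod 109)
82^4 ≡ 66 (mod 109)
82^6 ≡ 45 (mod 109)
82^9 ≡ 108 (mod 109)
82^12 ≡ 63 (mod 109)
82^18 ≡ 1 (mod 109) ✓
The order of 82 is 18, so the subgroup it generates has 18 elements.
The index is φ(109) / ord(82) = 108 / 18 = 6.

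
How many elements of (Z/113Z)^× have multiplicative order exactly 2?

1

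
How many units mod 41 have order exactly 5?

φ(41) = 41 − 1 = 40 = 2^3 · 5.
Since (Z/41Z)^× is cyclic of order 40, the number of elements of order d is φ(d) when d | 40 and 0 otherwise.
5 | 40, and φ(5) = 5 − 1 = 4.

4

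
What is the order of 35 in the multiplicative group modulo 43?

7

ord(35) | φ(43) = 43 − 1 = 42 = 2 · 3 · 7.
Divisors of 42: 1, 2, 3, 6, 7, 14, 21, 42.
Evaluate successive powers at the divisors of 42:
35^1 ≡ 35
35^2 ≡ 21
35^3 ≡ 4
35^6 ≡ 16
35^7 ≡ 1
So ord_43(35) = 7.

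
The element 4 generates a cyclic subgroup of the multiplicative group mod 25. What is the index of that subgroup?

Since 4 ∈ (Z/25Z)^×, its order divides φ(25) = φ(5^2) = 5·(5−1) = 20 = 2^2 · 5.
Divisors of 20: 1, 2, 4, 5, 10, 20.
Evaluate successive powers at the divisors of 20:
4^1 ≡ 4 (mod 25)
4^2 ≡ 16 (mod 25)
4^4 ≡ 6 (mod 25)
4^5 ≡ 24 (mod 25)
4^10 ≡ 1 (mod 25) ✓
The order of 4 is 10, so the subgroup it generates has 10 elements.
The index is φ(25) / ord(4) = 20 / 10 = 2.

2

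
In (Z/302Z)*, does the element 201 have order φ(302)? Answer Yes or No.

No

φ(302) = φ(2)·φ(151) = 1·150 = 150 = 2 · 3 · 5^2.
Test 201^(150/q) mod 302 for each prime factor q of 150:
201^75 ≡ 1 (mod 302)  [q = 2: ≡ 1 ✗]
201^50 ≡ 1 (mod 302)  [q = 3: ≡ 1 ✗]
201^30 ≡ 215 (mod 302)  [q = 5: ≢ 1 ✓]
The check at q = 2 fails, so 201 generates a proper subgroup.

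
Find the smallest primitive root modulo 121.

φ(121) = φ(11^2) = 11·(11−1) = 110 = 2 · 5 · 11.
Test candidates g = 2, 3, … against the prime factors q ∈ {2, 5, 11} of φ(121): g is a generator iff g^(110/q) ≢ 1 for every such q.
g = 2: 2^55 ≡ 120; 2^22 ≡ 81; 2^10 ≡ 56 — none is 1, so 2 is a primitive root.
The smallest primitive root modulo 121 is 2.

2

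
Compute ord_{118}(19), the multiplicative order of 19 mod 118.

ord(19) | φ(118) = φ(2)·φ(59) = 1·58 = 58 = 2 · 29.
Divisors of 58: 1, 2, 29, 58.
Evaluate successive powers at the divisors of 58:
19^1 ≡ 19 (mod 118)
19^2 ≡ 7 (mod 118)
19^29 ≡ 1 (mod 118) ✓
Therefore the multiplicative order of 19 modulo 118 is 29.

29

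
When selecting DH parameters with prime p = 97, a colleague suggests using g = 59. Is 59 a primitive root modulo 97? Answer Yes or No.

φ(97) = 97 − 1 = 96 = 2^5 · 3.
59 is a primitive root mod 97 iff 59^(φ(97)/q) ≢ 1 for every prime q | φ(97), i.e. q ∈ {2, 3}.
59^48 ≡ 96 (mod 97)  [q = 2: ≢ 1 ✓]
59^32 ≡ 35 (mod 97)  [q = 3: ≢ 1 ✓]
All checks pass, so 59 has order 96 and is a primitive root modulo 97.

Yes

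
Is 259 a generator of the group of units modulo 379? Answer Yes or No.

φ(379) = 379 − 1 = 378 = 2 · 3^3 · 7.
259 is a primitive root mod 379 iff 259^(φ(379)/q) ≢ 1 for every prime q | φ(379), i.e. q ∈ {2, 3, 7}.
259^189 ≡ 378 (mod 379)  [q = 2: ≢ 1 ✓]
259^126 ≡ 51 (mod 379)  [q = 3: ≢ 1 ✓]
259^54 ≡ 195 (mod 379)  [q = 7: ≢ 1 ✓]
Every test exponent gives a nontrivial residue, hence 259 generates the full group.

Yes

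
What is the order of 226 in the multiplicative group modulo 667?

154

By Lagrange's theorem, ord_667(226) divides φ(667) = φ(23·29) = (23−1)·(29−1) = 22·28 = 616 = 2^3 · 7 · 11.
Divisors of 616: 1, 2, 4, 7, 8, 11, 14, 22, 28, 44, 56, 77, 88, 154, 308, 616.
Check 226^d mod 667 for each divisor in increasing order:
226^1 ≡ 226
226^2 ≡ 384
226^4 ≡ 49
226^7 ≡ 291
226^8 ≡ 400
226^11 ≡ 252
226^14 ≡ 639
226^22 ≡ 139
226^28 ≡ 117
226^44 ≡ 645
226^56 ≡ 349
226^77 ≡ 436
226^88 ≡ 484
226^154 ≡ 1
The smallest such exponent is 154, so the order of 226 is 154.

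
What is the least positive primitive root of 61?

φ(61) = 61 − 1 = 60 = 2^2 · 3 · 5.
g is a primitive root iff g^(60/q) ≢ 1 (mod 61) for each prime q ∈ {2, 3, 5}.
g = 2: 2^30 ≡ 60; 2^20 ≡ 47; 2^12 ≡ 9 — none is 1, so 2 is a primitive root.
So 2 is the smallest generator of (Z/61Z)^×.

2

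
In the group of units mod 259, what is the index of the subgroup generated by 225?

The order of 225 must divide φ(259) = φ(7·37) = (7−1)·(37−1) = 6·36 = 216 = 2^3 · 3^3.
Divisors of 216: 1, 2, 3, 4, 6, 8, 9, 12, 18, 24, 27, 36, 54, 72, 108, 216.
Evaluate successive powers at the divisors of 216:
225^1 ≡ 225 (mod 259)
225^2 ≡ 120 (mod 259)
225^3 ≡ 64 (mod 259)
225^4 ≡ 155 (mod 259)
225^6 ≡ 211 (mod 259)
225^8 ≡ 197 (mod 259)
225^9 ≡ 36 (mod 259)
225^12 ≡ 232 (mod 259)
225^18 ≡ 1 (mod 259) ✓
The order of 225 is 18, so the subgroup it generates has 18 elements.
Index = |(Z/259Z)^×| / |⟨225⟩| = 216 / 18 = 12.

12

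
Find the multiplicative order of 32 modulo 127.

7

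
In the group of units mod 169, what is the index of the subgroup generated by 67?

Since 67 ∈ (Z/169Z)^×, its order divides φ(169) = φ(13^2) = 13·(13−1) = 156 = 2^2 · 3 · 13.
Divisors of 156: 1, 2, 3, 4, 6, 12, 13, 26, 39, 52, 78, 156.
Test each divisor d:
67^1 ≡ 67 (mod 169)
67^2 ≡ 95 (mod 169)
67^3 ≡ 112 (mod 169)
67^4 ≡ 68 (mod 169)
67^6 ≡ 38 (mod 169)
67^12 ≡ 92 (mod 169)
67^13 ≡ 80 (mod 169)
67^26 ≡ 147 (mod 169)
67^39 ≡ 99 (mod 169)
67^52 ≡ 146 (mod 169)
67^78 ≡ 168 (mod 169)
67^156 ≡ 1 (mod 169) ✓
So ord_169(67) = 156, hence |⟨67⟩| = 156.
[(Z/169Z)^× : ⟨67⟩] = 156/156 = 1.

1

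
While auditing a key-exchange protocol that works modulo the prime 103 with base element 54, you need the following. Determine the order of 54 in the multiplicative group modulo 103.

102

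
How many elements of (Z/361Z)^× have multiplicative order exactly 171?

φ(361) = φ(19^2) = 19·(19−1) = 342 = 2 · 3^2 · 19.
In a cyclic group of order 342, there are φ(d) elements of order d for each divisor d of 342, and zero for non-divisors.
171 = 3^2 · 19 divides 342, and φ(171) = 108.

108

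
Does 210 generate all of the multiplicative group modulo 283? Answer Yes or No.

Yes

φ(283) = 283 − 1 = 282 = 2 · 3 · 47.
It suffices to check that the order of 210 is not a proper divisor of 282: compute 210^(282/q) for q ∈ {2, 3, 47}.
210^141 ≡ 282 (mod 283)  [q = 2: ≢ 1 ✓]
210^94 ≡ 44 (mod 283)  [q = 3: ≢ 1 ✓]
210^6 ≡ 61 (mod 283)  [q = 47: ≢ 1 ✓]
None equal 1, so ord_283(210) = 282: 210 is a primitive root.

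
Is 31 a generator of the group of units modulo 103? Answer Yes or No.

φ(103) = 103 − 1 = 102 = 2 · 3 · 17.
It suffices to check that the order of 31 is not a proper divisor of 102: compute 31^(102/q) for q ∈ {2, 3, 17}.
31^51 ≡ 102 (mod 103)  [q = 2: ≢ 1 ✓]
31^34 ≡ 1 (mod 103)  [q = 3: ≡ 1 ✗]
31^6 ≡ 61 (mod 103)  [q = 17: ≢ 1 ✓]
31^34 ≡ 1 shows ord(31) | 34, strictly less than φ(103); not a primitive root.

No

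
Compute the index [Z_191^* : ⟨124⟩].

1

The order of 124 must divide φ(191) = 191 − 1 = 190 = 2 · 5 · 19.
Divisors of 190: 1, 2, 5, 10, 19, 38, 95, 190.
Evaluate successive powers at the divisors of 190:
124^1 ≡ 124
124^2 ≡ 96
124^5 ≡ 31
124^10 ≡ 6
124^19 ≡ 142
124^38 ≡ 109
124^95 ≡ 190
124^190 ≡ 1
So ord_191(124) = 190, hence |⟨124⟩| = 190.
[(Z/191Z)^× : ⟨124⟩] = 190/190 = 1.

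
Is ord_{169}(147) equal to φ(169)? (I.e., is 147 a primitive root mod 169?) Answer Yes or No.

No

φ(169) = φ(13^2) = 13·(13−1) = 156 = 2^2 · 3 · 13.
Test 147^(156/q) mod 169 for each prime factor q of 156:
147^78 ≡ 1 (mod 169)  [q = 2: ≡ 1 ✗]
147^52 ≡ 22 (mod 169)  [q = 3: ≢ 1 ✓]
147^12 ≡ 1 (mod 169)  [q = 13: ≡ 1 ✗]
The check at q = 2 fails, so 147 generates a proper subgroup.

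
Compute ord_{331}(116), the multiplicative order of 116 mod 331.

The order of 116 must divide φ(331) = 331 − 1 = 330 = 2 · 3 · 5 · 11.
Divisors of 330: 1, 2, 3, 5, 6, 10, 11, 15, 22, 30, 33, 55, 66, 110, 165, 330.
Evaluate successive powers at the divisors of 330:
116^1 ≡ 116 (mod 331)
116^2 ≡ 216 (mod 331)
116^3 ≡ 231 (mod 331)
116^5 ≡ 246 (mod 331)
116^6 ≡ 70 (mod 331)
116^10 ≡ 274 (mod 331)
116^11 ≡ 8 (mod 331)
116^15 ≡ 211 (mod 331)
116^22 ≡ 64 (mod 331)
116^30 ≡ 167 (mod 331)
116^33 ≡ 181 (mod 331)
116^55 ≡ 330 (mod 331)
116^66 ≡ 323 (mod 331)
116^110 ≡ 1 (mod 331) ✓
The smallest such exponent is 110, so the order of 116 is 110.

110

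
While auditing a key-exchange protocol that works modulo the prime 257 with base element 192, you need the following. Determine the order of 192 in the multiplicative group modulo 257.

Since 192 ∈ (Z/257Z)^×, its order divides φ(257) = 257 − 1 = 256 = 2^8.
Divisors of 256: 1, 2, 4, 8, 16, 32, 64, 128, 256.
Check 192^d mod 257 for each divisor in increasing order:
192^1 ≡ 192 (mod 257)
192^2 ≡ 113 (mod 257)
192^4 ≡ 176 (mod 257)
192^8 ≡ 136 (mod 257)
192^16 ≡ 249 (mod 257)
192^32 ≡ 64 (mod 257)
192^64 ≡ 241 (mod 257)
192^128 ≡ 256 (mod 257)
192^256 ≡ 1 (mod 257) ✓
Hence ord(192) = 256.

256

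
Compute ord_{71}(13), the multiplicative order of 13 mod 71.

70

The order of 13 must divide φ(71) = 71 − 1 = 70 = 2 · 5 · 7.
Divisors of 70: 1, 2, 5, 7, 10, 14, 35, 70.
Evaluate successive powers at the divisors of 70:
13^1 ≡ 13 (mod 71)
13^2 ≡ 27 (mod 71)
13^5 ≡ 34 (mod 71)
13^7 ≡ 66 (mod 71)
13^10 ≡ 20 (mod 71)
13^14 ≡ 25 (mod 71)
13^35 ≡ 70 (mod 71)
13^70 ≡ 1 (mod 71) ✓
Therefore the multiplicative order of 13 modulo 71 is 70.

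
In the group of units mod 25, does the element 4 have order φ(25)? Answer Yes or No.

No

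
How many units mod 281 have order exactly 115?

φ(281) = 281 − 1 = 280 = 2^3 · 5 · 7.
In a cyclic group of order 280, there are φ(d) elements of order d for each divisor d of 280, and zero for non-divisors.
Here 280 is not a multiple of 115, so there are no elements of order 115.

0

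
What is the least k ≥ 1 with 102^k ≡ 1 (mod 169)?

156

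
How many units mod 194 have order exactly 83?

0

φ(194) = φ(2)·φ(97) = 1·96 = 96 = 2^5 · 3.
(Z/194Z)^× is cyclic (|G| = 96); a cyclic group of order m has exactly φ(d) elements of each order d | m, and none otherwise.
Here 96 is not a multiple of 83, so there are no elements of order 83.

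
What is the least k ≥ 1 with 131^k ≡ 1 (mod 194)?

32

The order of 131 must divide φ(194) = φ(2)·φ(97) = 1·96 = 96 = 2^5 · 3.
Divisors of 96: 1, 2, 3, 4, 6, 8, 12, 16, 24, 32, 48, 96.
Evaluate successive powers at the divisors of 96:
131^1 ≡ 131 (mod 194)
131^2 ≡ 89 (mod 194)
131^3 ≡ 19 (mod 194)
131^4 ≡ 161 (mod 194)
131^6 ≡ 167 (mod 194)
131^8 ≡ 119 (mod 194)
131^12 ≡ 147 (mod 194)
131^16 ≡ 193 (mod 194)
131^24 ≡ 75 (mod 194)
131^32 ≡ 1 (mod 194) ✓
The smallest such exponent is 32, so the order of 131 is 32.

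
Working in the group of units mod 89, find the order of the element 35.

88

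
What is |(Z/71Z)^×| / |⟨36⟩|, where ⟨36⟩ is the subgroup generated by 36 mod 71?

2

Since 36 ∈ (Z/71Z)^×, its order divides φ(71) = 71 − 1 = 70 = 2 · 5 · 7.
Divisors of 70: 1, 2, 5, 7, 10, 14, 35, 70.
Test each divisor d:
36^1 ≡ 36
36^2 ≡ 18
36^5 ≡ 20
36^7 ≡ 5
36^10 ≡ 45
36^14 ≡ 25
36^35 ≡ 1
The order of 36 is 35, so the subgroup it generates has 35 elements.
The index is φ(71) / ord(36) = 70 / 35 = 2.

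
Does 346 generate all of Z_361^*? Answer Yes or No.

No

φ(361) = φ(19^2) = 19·(19−1) = 342 = 2 · 3^2 · 19.
An element g generates (Z/361Z)^× iff g^(342/q) ≢ 1 (mod 361) for each prime q ∈ {2, 3, 19}.
346^171 ≡ 1 (mod 361)  [q = 2: ≡ 1 ✗]
346^114 ≡ 68 (mod 361)  [q = 3: ≢ 1 ✓]
346^18 ≡ 210 (mod 361)  [q = 19: ≢ 1 ✓]
Since 346^171 ≡ 1, the order of 346 divides 171 < 342, so 346 is not a primitive root.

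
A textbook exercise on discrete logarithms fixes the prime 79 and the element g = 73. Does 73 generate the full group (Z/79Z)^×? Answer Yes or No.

φ(79) = 79 − 1 = 78 = 2 · 3 · 13.
An element g generates (Z/79Z)^× iff g^(78/q) ≢ 1 (mod 79) for each prime q ∈ {2, 3, 13}.
73^39 ≡ 1 (mod 79)  [q = 2: ≡ 1 ✗]
73^26 ≡ 55 (mod 79)  [q = 3: ≢ 1 ✓]
73^6 ≡ 46 (mod 79)  [q = 13: ≢ 1 ✓]
Since 73^39 ≡ 1, the order of 73 divides 39 < 78, so 73 is not a primitive root.

No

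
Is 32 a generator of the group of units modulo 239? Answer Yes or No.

φ(239) = 239 − 1 = 238 = 2 · 7 · 17.
Test 32^(238/q) mod 239 for each prime factor q of 238:
32^119 ≡ 1 (mod 239)  [q = 2: ≡ 1 ✗]
32^34 ≡ 24 (mod 239)  [q = 7: ≢ 1 ✓]
32^14 ≡ 40 (mod 239)  [q = 17: ≢ 1 ✓]
The check at q = 2 fails, so 32 generates a proper subgroup.

No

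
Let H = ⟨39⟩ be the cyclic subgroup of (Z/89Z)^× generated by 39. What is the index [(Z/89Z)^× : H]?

8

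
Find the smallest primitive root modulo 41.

6

φ(41) = 41 − 1 = 40 = 2^3 · 5.
Test candidates g = 2, 3, … against the prime factors q ∈ {2, 5} of φ(41): g is a generator iff g^(40/q) ≢ 1 for every such q.
g = 2: 2^20 ≡ 1 — hits 1, so not a primitive root.
g = 3: 3^20 ≡ 40; 3^8 ≡ 1 — hits 1, so not a primitive root.
g = 4: 4^20 ≡ 1 — hits 1, so not a primitive root.
g = 5: 5^20 ≡ 1 — hits 1, so not a primitive root.
g = 6: 6^20 ≡ 40; 6^8 ≡ 10 — none is 1, so 6 is a primitive root.
So 6 is the smallest generator of (Z/41Z)^×.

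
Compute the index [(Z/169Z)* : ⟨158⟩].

1

By Lagrange's theorem, ord_169(158) divides φ(169) = φ(13^2) = 13·(13−1) = 156 = 2^2 · 3 · 13.
Divisors of 156: 1, 2, 3, 4, 6, 12, 13, 26, 39, 52, 78, 156.
Test each divisor d:
158^1 ≡ 158 (mod 169)
158^2 ≡ 121 (mod 169)
158^3 ≡ 21 (mod 169)
158^4 ≡ 107 (mod 169)
158^6 ≡ 103 (mod 169)
158^12 ≡ 131 (mod 169)
158^13 ≡ 80 (mod 169)
158^26 ≡ 147 (mod 169)
158^39 ≡ 99 (mod 169)
158^52 ≡ 146 (mod 169)
158^78 ≡ 168 (mod 169)
158^156 ≡ 1 (mod 169) ✓
So ord_169(158) = 156, hence |⟨158⟩| = 156.
[(Z/169Z)^× : ⟨158⟩] = 156/156 = 1.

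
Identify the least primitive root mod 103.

φ(103) = 103 − 1 = 102 = 2 · 3 · 17.
Test candidates g = 2, 3, … against the prime factors q ∈ {2, 3, 17} of φ(103): g is a generator iff g^(102/q) ≢ 1 for every such q.
g = 2: 2^51 ≡ 1 — hits 1, so not a primitive root.
g = 3: 3^51 ≡ 102; 3^34 ≡ 1 — hits 1, so not a primitive root.
g = 4: 4^51 ≡ 1 — hits 1, so not a primitive root.
g = 5: 5^51 ≡ 102; 5^34 ≡ 56; 5^6 ≡ 72 — none is 1, so 5 is a primitive root.
Hence the least primitive root of 103 is 5.

5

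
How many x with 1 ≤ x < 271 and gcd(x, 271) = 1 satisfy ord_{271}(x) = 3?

2

φ(271) = 271 − 1 = 270 = 2 · 3^3 · 5.
(Z/271Z)^× is cyclic (|G| = 270); a cyclic group of order m has exactly φ(d) elements of each order d | m, and none otherwise.
3 | 270, and φ(3) = 3 − 1 = 2.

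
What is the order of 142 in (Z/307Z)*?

306

Since 142 ∈ (Z/307Z)^×, its order divides φ(307) = 307 − 1 = 306 = 2 · 3^2 · 17.
Divisors of 306: 1, 2, 3, 6, 9, 17, 18, 34, 51, 102, 153, 306.
Compute 142^d (mod 307) for the divisors d until we hit 1:
142^1 ≡ 142
142^2 ≡ 209
142^3 ≡ 206
142^6 ≡ 70
142^9 ≡ 298
142^17 ≡ 33
142^18 ≡ 81
142^34 ≡ 168
142^51 ≡ 18
142^102 ≡ 17
142^153 ≡ 306
142^306 ≡ 1
Hence ord(142) = 306.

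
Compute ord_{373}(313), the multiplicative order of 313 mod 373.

372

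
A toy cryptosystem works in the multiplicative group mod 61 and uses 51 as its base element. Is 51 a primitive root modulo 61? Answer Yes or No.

Yes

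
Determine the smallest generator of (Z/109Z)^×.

6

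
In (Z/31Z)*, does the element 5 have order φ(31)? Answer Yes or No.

φ(31) = 31 − 1 = 30 = 2 · 3 · 5.
An element g generates (Z/31Z)^× iff g^(30/q) ≢ 1 (mod 31) for each prime q ∈ {2, 3, 5}.
5^15 ≡ 1 (mod 31)  [q = 2: ≡ 1 ✗]
5^10 ≡ 5 (mod 31)  [q = 3: ≢ 1 ✓]
5^6 ≡ 1 (mod 31)  [q = 5: ≡ 1 ✗]
The check at q = 2 fails, so 5 generates a proper subgroup.

No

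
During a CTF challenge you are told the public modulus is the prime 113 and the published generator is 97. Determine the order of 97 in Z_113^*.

14

Since 97 ∈ (Z/113Z)^×, its order divides φ(113) = 113 − 1 = 112 = 2^4 · 7.
Divisors of 112: 1, 2, 4, 7, 8, 14, 16, 28, 56, 112.
Test each divisor d:
97^1 ≡ 97 (mod 113)
97^2 ≡ 30 (mod 113)
97^4 ≡ 109 (mod 113)
97^7 ≡ 112 (mod 113)
97^8 ≡ 16 (mod 113)
97^14 ≡ 1 (mod 113) ✓
So ord_113(97) = 14.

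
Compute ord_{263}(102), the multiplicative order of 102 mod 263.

By Lagrange's theorem, ord_263(102) divides φ(263) = 263 − 1 = 262 = 2 · 131.
Divisors of 262: 1, 2, 131, 262.
Evaluate successive powers at the divisors of 262:
102^1 ≡ 102 (mod 263)
102^2 ≡ 147 (mod 263)
102^131 ≡ 1 (mod 263) ✓
Therefore the multiplicative order of 102 modulo 263 is 131.

131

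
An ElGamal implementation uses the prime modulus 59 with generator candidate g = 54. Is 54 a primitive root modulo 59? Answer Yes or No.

Yes

φ(59) = 59 − 1 = 58 = 2 · 29.
Test 54^(58/q) mod 59 for each prime factor q of 58:
54^29 ≡ 58 (mod 59)  [q = 2: ≢ 1 ✓]
54^2 ≡ 25 (mod 59)  [q = 29: ≢ 1 ✓]
All checks pass, so 54 has order 58 and is a primitive root modulo 59.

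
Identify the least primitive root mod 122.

7

φ(122) = φ(2)·φ(61) = 1·60 = 60 = 2^2 · 3 · 5.
g is a primitive root iff g^(60/q) ≢ 1 (mod 122) for each prime q ∈ {2, 3, 5}.
g = 2: gcd(2, 122) = 2 > 1, not a unit — skip.
g = 3: 3^30 ≡ 1 — hits 1, so not a primitive root.
g = 4: gcd(4, 122) = 2 > 1, not a unit — skip.
g = 5: 5^30 ≡ 1 — hits 1, so not a primitive root.
g = 6: gcd(6, 122) = 2 > 1, not a unit — skip.
g = 7: 7^30 ≡ 121; 7^20 ≡ 47; 7^12 ≡ 95 — none is 1, so 7 is a primitive root.
Hence the least primitive root of 122 is 7.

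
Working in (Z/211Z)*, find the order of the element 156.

10

Since 156 ∈ (Z/211Z)^×, its order divides φ(211) = 211 − 1 = 210 = 2 · 3 · 5 · 7.
Divisors of 210: 1, 2, 3, 5, 6, 7, 10, 14, 15, 21, 30, 35, 42, 70, 105, 210.
Compute 156^d (mod 211) for the divisors d until we hit 1:
156^1 ≡ 156
156^2 ≡ 71
156^3 ≡ 104
156^5 ≡ 210
156^6 ≡ 55
156^7 ≡ 140
156^10 ≡ 1
The smallest such exponent is 10, so the order of 156 is 10.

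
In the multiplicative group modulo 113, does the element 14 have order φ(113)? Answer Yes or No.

No

φ(113) = 113 − 1 = 112 = 2^4 · 7.
An element g generates (Z/113Z)^× iff g^(112/q) ≢ 1 (mod 113) for each prime q ∈ {2, 7}.
14^56 ≡ 1 (mod 113)  [q = 2: ≡ 1 ✗]
14^16 ≡ 30 (mod 113)  [q = 7: ≢ 1 ✓]
14^56 ≡ 1 shows ord(14) | 56, strictly less than φ(113); not a primitive root.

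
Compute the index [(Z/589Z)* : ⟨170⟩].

54

Since 170 ∈ (Z/589Z)^×, its order divides φ(589) = φ(19·31) = (19−1)·(31−1) = 18·30 = 540 = 2^2 · 3^3 · 5.
Divisors of 540: 1, 2, 3, 4, 5, 6, 9, 10, 12, 15, 18, 20, 27, 30, 36, 45, 54, 60, 90, 108, 135, 180, 270, 540.
Compute 170^d (mod 589) for the divisors d until we hit 1:
170^1 ≡ 170
170^2 ≡ 39
170^3 ≡ 151
170^4 ≡ 343
170^5 ≡ 588
170^6 ≡ 419
170^9 ≡ 246
170^10 ≡ 1
The order of 170 is 10, so the subgroup it generates has 10 elements.
Index = |(Z/589Z)^×| / |⟨170⟩| = 540 / 10 = 54.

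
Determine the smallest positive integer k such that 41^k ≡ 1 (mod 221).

48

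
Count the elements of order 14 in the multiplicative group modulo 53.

0

φ(53) = 53 − 1 = 52 = 2^2 · 13.
(Z/53Z)^× is cyclic (|G| = 52); a cyclic group of order m has exactly φ(d) elements of each order d | m, and none otherwise.
Since 14 ∤ 52, the count is 0.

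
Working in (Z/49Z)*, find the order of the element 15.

7

ord(15) | φ(49) = φ(7^2) = 7·(7−1) = 42 = 2 · 3 · 7.
Divisors of 42: 1, 2, 3, 6, 7, 14, 21, 42.
Check 15^d mod 49 for each divisor in increasing order:
15^1 ≡ 15
15^2 ≡ 29
15^3 ≡ 43
15^6 ≡ 36
15^7 ≡ 1
So ord_49(15) = 7.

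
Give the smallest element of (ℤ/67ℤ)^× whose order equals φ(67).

2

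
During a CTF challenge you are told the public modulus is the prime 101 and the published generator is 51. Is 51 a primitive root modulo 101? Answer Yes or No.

Yes

φ(101) = 101 − 1 = 100 = 2^2 · 5^2.
51 is a primitive root mod 101 iff 51^(φ(101)/q) ≢ 1 for every prime q | φ(101), i.e. q ∈ {2, 5}.
51^50 ≡ 100 (mod 101)  [q = 2: ≢ 1 ✓]
51^20 ≡ 84 (mod 101)  [q = 5: ≢ 1 ✓]
Every test exponent gives a nontrivial residue, hence 51 generates the full group.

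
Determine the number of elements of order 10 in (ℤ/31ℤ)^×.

φ(31) = 31 − 1 = 30 = 2 · 3 · 5.
Since (Z/31Z)^× is cyclic of order 30, the number of elements of order d is φ(d) when d | 30 and 0 otherwise.
10 = 2 · 5 divides 30, and φ(10) = 4.

4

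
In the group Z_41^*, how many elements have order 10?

φ(41) = 41 − 1 = 40 = 2^3 · 5.
Since (Z/41Z)^× is cyclic of order 40, the number of elements of order d is φ(d) when d | 40 and 0 otherwise.
10 = 2 · 5 divides 40, and φ(10) = 4.

4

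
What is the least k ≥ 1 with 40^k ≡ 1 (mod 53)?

The order of 40 must divide φ(53) = 53 − 1 = 52 = 2^2 · 13.
Divisors of 52: 1, 2, 4, 13, 26, 52.
Compute 40^d (mod 53) for the divisors d until we hit 1:
40^1 ≡ 40 (mod 53)
40^2 ≡ 10 (mod 53)
40^4 ≡ 47 (mod 53)
40^13 ≡ 52 (mod 53)
40^26 ≡ 1 (mod 53) ✓
Hence ord(40) = 26.

26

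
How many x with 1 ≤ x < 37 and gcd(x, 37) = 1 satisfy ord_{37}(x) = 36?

φ(37) = 37 − 1 = 36 = 2^2 · 3^2.
In a cyclic group of order 36, there are φ(d) elements of order d for each divisor d of 36, and zero for non-divisors.
36 = 2^2 · 3^2 divides 36, and φ(36) = 12.

12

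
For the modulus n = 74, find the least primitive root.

5

φ(74) = φ(2)·φ(37) = 1·36 = 36 = 2^2 · 3^2.
Test candidates g = 2, 3, … against the prime factors q ∈ {2, 3} of φ(74): g is a generator iff g^(36/q) ≢ 1 for every such q.
g = 2: gcd(2, 74) = 2 > 1, not a unit — skip.
g = 3: 3^18 ≡ 1 — hits 1, so not a primitive root.
g = 4: gcd(4, 74) = 2 > 1, not a unit — skip.
g = 5: 5^18 ≡ 73; 5^12 ≡ 47 — none is 1, so 5 is a primitive root.
So 5 is the smallest generator of (Z/74Z)^×.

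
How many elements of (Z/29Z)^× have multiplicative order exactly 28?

φ(29) = 29 − 1 = 28 = 2^2 · 7.
(Z/29Z)^× is cyclic (|G| = 28); a cyclic group of order m has exactly φ(d) elements of each order d | m, and none otherwise.
28 = 2^2 · 7 divides 28, and φ(28) = 12.

12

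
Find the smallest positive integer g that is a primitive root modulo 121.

φ(121) = φ(11^2) = 11·(11−1) = 110 = 2 · 5 · 11.
g is a primitive root iff g^(110/q) ≢ 1 (mod 121) for each prime q ∈ {2, 5, 11}.
g = 2: 2^55 ≡ 120; 2^22 ≡ 81; 2^10 ≡ 56 — none is 1, so 2 is a primitive root.
So 2 is the smallest generator of (Z/121Z)^×.

2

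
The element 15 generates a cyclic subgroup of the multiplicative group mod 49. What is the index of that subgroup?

6

Since 15 ∈ (Z/49Z)^×, its order divides φ(49) = φ(7^2) = 7·(7−1) = 42 = 2 · 3 · 7.
Divisors of 42: 1, 2, 3, 6, 7, 14, 21, 42.
Check 15^d mod 49 for each divisor in increasing order:
15^1 ≡ 15 (mod 49)
15^2 ≡ 29 (mod 49)
15^3 ≡ 43 (mod 49)
15^6 ≡ 36 (mod 49)
15^7 ≡ 1 (mod 49) ✓
The order of 15 is 7, so the subgroup it generates has 7 elements.
[(Z/49Z)^× : ⟨15⟩] = 42/7 = 6.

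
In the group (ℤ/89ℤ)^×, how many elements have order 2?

φ(89) = 89 − 1 = 88 = 2^3 · 11.
(Z/89Z)^× is cyclic (|G| = 88); a cyclic group of order m has exactly φ(d) elements of each order d | m, and none otherwise.
2 | 88, and φ(2) = 2 − 1 = 1.

1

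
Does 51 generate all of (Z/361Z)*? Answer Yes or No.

Yes

φ(361) = φ(19^2) = 19·(19−1) = 342 = 2 · 3^2 · 19.
An element g generates (Z/361Z)^× iff g^(342/q) ≢ 1 (mod 361) for each prime q ∈ {2, 3, 19}.
51^171 ≡ 360 (mod 361)  [q = 2: ≢ 1 ✓]
51^114 ≡ 68 (mod 361)  [q = 3: ≢ 1 ✓]
51^18 ≡ 229 (mod 361)  [q = 19: ≢ 1 ✓]
All checks pass, so 51 has order 342 and is a primitive root modulo 361.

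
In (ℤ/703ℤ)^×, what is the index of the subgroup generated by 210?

36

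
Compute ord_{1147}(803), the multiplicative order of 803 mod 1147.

Since 803 ∈ (Z/1147Z)^×, its order divides φ(1147) = φ(31·37) = (31−1)·(37−1) = 30·36 = 1080 = 2^3 · 3^3 · 5.
Divisors of 1080: 1, 2, 3, 4, 5, 6, 8, 9, 10, 12, 15, 18, 20, 24, 27, 30, 36, 40, 45, 54, 60, 72, 90, 108, 120, 135, 180, 216, 270, 360, 540, 1080.
Compute 803^d (mod 1147) for the divisors d until we hit 1:
803^1 ≡ 803 (mod 1147)
803^2 ≡ 195 (mod 1147)
803^3 ≡ 593 (mod 1147)
803^4 ≡ 174 (mod 1147)
803^5 ≡ 935 (mod 1147)
803^6 ≡ 667 (mod 1147)
803^8 ≡ 454 (mod 1147)
803^9 ≡ 963 (mod 1147)
803^10 ≡ 211 (mod 1147)
803^12 ≡ 1000 (mod 1147)
803^15 ≡ 1 (mod 1147) ✓
So ord_1147(803) = 15.

15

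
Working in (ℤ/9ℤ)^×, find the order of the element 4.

3

By Lagrange's theorem, ord_9(4) divides φ(9) = φ(3^2) = 3·(3−1) = 6 = 2 · 3.
Divisors of 6: 1, 2, 3, 6.
Evaluate successive powers at the divisors of 6:
4^1 ≡ 4 (mod 9)
4^2 ≡ 7 (mod 9)
4^3 ≡ 1 (mod 9) ✓
Hence ord(4) = 3.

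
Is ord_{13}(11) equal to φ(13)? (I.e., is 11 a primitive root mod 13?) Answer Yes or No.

Yes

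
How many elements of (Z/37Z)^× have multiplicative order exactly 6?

φ(37) = 37 − 1 = 36 = 2^2 · 3^2.
In a cyclic group of order 36, there are φ(d) elements of order d for each divisor d of 36, and zero for non-divisors.
6 = 2 · 3 divides 36, and φ(6) = 2.

2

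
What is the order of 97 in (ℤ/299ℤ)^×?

The order of 97 must divide φ(299) = φ(13·23) = (13−1)·(23−1) = 12·22 = 264 = 2^3 · 3 · 11.
Divisors of 264: 1, 2, 3, 4, 6, 8, 11, 12, 22, 24, 33, 44, 66, 88, 132, 264.
Check 97^d mod 299 for each divisor in increasing order:
97^1 ≡ 97
97^2 ≡ 140
97^3 ≡ 125
97^4 ≡ 165
97^6 ≡ 77
97^8 ≡ 16
97^11 ≡ 206
97^12 ≡ 248
97^22 ≡ 277
97^24 ≡ 209
97^33 ≡ 252
97^44 ≡ 185
97^66 ≡ 116
97^88 ≡ 139
97^132 ≡ 1
So ord_299(97) = 132.

132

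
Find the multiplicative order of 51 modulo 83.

The order of 51 must divide φ(83) = 83 − 1 = 82 = 2 · 41.
Divisors of 82: 1, 2, 41, 82.
Test each divisor d:
51^1 ≡ 51 (mod 83)
51^2 ≡ 28 (mod 83)
51^41 ≡ 1 (mod 83) ✓
So ord_83(51) = 41.

41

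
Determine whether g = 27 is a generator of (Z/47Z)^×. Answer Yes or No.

No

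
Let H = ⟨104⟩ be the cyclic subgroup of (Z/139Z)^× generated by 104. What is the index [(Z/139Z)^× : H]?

1

By Lagrange's theorem, ord_139(104) divides φ(139) = 139 − 1 = 138 = 2 · 3 · 23.
Divisors of 138: 1, 2, 3, 6, 23, 46, 69, 138.
Test each divisor d:
104^1 ≡ 104 (mod 139)
104^2 ≡ 113 (mod 139)
104^3 ≡ 76 (mod 139)
104^6 ≡ 77 (mod 139)
104^23 ≡ 97 (mod 139)
104^46 ≡ 96 (mod 139)
104^69 ≡ 138 (mod 139)
104^138 ≡ 1 (mod 139) ✓
Thus |⟨104⟩| = ord(104) = 138.
[(Z/139Z)^× : ⟨104⟩] = 138/138 = 1.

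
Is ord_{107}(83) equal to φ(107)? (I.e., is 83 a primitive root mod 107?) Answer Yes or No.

No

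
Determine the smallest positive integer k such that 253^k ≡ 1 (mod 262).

130

ord(253) | φ(262) = φ(2)·φ(131) = 1·130 = 130 = 2 · 5 · 13.
Divisors of 130: 1, 2, 5, 10, 13, 26, 65, 130.
Evaluate successive powers at the divisors of 130:
253^1 ≡ 253 (mod 262)
253^2 ≡ 81 (mod 262)
253^5 ≡ 163 (mod 262)
253^10 ≡ 107 (mod 262)
253^13 ≡ 73 (mod 262)
253^26 ≡ 89 (mod 262)
253^65 ≡ 261 (mod 262)
253^130 ≡ 1 (mod 262) ✓
So ord_262(253) = 130.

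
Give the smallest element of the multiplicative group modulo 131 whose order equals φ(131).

2

φ(131) = 131 − 1 = 130 = 2 · 5 · 13.
Test candidates g = 2, 3, … against the prime factors q ∈ {2, 5, 13} of φ(131): g is a generator iff g^(130/q) ≢ 1 for every such q.
g = 2: 2^65 ≡ 130; 2^26 ≡ 53; 2^10 ≡ 107 — none is 1, so 2 is a primitive root.
The smallest primitive root modulo 131 is 2.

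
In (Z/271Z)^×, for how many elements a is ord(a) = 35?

0

φ(271) = 271 − 1 = 270 = 2 · 3^3 · 5.
Since (Z/271Z)^× is cyclic of order 270, the number of elements of order d is φ(d) when d | 270 and 0 otherwise.
Here 270 is not a multiple of 35, so there are no elements of order 35.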